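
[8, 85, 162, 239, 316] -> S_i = 8 + 77*i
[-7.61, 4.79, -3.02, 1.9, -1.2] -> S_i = -7.61*(-0.63)^i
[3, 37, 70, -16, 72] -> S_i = Random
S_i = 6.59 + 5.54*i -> [6.59, 12.13, 17.67, 23.21, 28.75]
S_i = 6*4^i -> [6, 24, 96, 384, 1536]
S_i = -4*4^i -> [-4, -16, -64, -256, -1024]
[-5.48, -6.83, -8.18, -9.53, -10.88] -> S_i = -5.48 + -1.35*i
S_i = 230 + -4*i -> [230, 226, 222, 218, 214]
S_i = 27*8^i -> [27, 216, 1728, 13824, 110592]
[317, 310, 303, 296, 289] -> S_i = 317 + -7*i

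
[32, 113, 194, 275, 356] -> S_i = 32 + 81*i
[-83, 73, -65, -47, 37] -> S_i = Random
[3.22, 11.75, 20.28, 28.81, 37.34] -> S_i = 3.22 + 8.53*i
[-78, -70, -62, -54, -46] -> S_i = -78 + 8*i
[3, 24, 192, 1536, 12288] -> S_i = 3*8^i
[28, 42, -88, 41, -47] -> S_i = Random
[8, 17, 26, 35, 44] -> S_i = 8 + 9*i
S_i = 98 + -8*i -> [98, 90, 82, 74, 66]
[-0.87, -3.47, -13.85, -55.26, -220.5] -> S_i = -0.87*3.99^i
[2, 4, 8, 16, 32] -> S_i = 2*2^i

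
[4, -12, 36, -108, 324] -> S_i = 4*-3^i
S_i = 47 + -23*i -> [47, 24, 1, -22, -45]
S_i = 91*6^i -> [91, 546, 3276, 19656, 117936]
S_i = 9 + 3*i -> [9, 12, 15, 18, 21]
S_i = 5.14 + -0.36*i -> [5.14, 4.78, 4.42, 4.06, 3.7]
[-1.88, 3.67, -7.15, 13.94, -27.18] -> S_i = -1.88*(-1.95)^i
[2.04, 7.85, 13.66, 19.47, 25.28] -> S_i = 2.04 + 5.81*i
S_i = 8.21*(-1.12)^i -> [8.21, -9.2, 10.3, -11.53, 12.92]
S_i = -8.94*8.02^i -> [-8.94, -71.7, -575.02, -4611.7, -36985.8]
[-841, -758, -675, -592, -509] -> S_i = -841 + 83*i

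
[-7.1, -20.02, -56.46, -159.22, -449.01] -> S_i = -7.10*2.82^i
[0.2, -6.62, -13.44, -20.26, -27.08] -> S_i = 0.20 + -6.82*i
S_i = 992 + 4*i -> [992, 996, 1000, 1004, 1008]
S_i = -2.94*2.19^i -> [-2.94, -6.44, -14.1, -30.88, -67.63]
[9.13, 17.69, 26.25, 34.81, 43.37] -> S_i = 9.13 + 8.56*i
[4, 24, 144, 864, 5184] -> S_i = 4*6^i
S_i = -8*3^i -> [-8, -24, -72, -216, -648]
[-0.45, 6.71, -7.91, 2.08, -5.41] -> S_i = Random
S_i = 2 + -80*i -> [2, -78, -158, -238, -318]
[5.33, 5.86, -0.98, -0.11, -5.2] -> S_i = Random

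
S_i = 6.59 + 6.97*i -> [6.59, 13.56, 20.53, 27.5, 34.47]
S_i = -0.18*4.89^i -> [-0.18, -0.88, -4.3, -21.05, -102.92]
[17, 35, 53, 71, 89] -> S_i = 17 + 18*i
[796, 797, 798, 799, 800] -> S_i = 796 + 1*i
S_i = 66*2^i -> [66, 132, 264, 528, 1056]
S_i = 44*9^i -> [44, 396, 3564, 32076, 288684]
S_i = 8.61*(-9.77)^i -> [8.61, -84.12, 821.85, -8029.47, 78447.92]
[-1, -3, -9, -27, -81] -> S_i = -1*3^i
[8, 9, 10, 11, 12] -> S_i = 8 + 1*i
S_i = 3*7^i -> [3, 21, 147, 1029, 7203]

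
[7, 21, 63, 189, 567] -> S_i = 7*3^i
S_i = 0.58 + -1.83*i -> [0.58, -1.25, -3.08, -4.91, -6.74]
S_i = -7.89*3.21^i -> [-7.89, -25.33, -81.3, -260.97, -837.72]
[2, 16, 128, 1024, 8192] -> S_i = 2*8^i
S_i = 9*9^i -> [9, 81, 729, 6561, 59049]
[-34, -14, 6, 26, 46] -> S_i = -34 + 20*i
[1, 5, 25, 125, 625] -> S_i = 1*5^i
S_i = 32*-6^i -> [32, -192, 1152, -6912, 41472]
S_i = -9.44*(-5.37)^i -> [-9.44, 50.69, -272.22, 1461.82, -7849.99]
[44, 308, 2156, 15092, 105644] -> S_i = 44*7^i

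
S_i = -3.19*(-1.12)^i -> [-3.19, 3.57, -4.0, 4.48, -5.02]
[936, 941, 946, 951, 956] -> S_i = 936 + 5*i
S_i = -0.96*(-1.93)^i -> [-0.96, 1.85, -3.58, 6.9, -13.32]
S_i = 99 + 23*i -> [99, 122, 145, 168, 191]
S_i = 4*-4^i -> [4, -16, 64, -256, 1024]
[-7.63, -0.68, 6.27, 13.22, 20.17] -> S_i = -7.63 + 6.95*i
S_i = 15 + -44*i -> [15, -29, -73, -117, -161]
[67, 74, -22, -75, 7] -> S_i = Random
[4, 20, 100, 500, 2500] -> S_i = 4*5^i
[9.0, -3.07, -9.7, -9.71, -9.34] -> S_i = Random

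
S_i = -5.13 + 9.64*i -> [-5.13, 4.51, 14.15, 23.79, 33.43]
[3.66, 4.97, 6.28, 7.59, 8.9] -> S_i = 3.66 + 1.31*i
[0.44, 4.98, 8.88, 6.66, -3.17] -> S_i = Random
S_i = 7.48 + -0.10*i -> [7.48, 7.38, 7.28, 7.18, 7.08]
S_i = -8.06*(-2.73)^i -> [-8.06, 22.0, -60.07, 163.99, -447.7]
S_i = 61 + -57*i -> [61, 4, -53, -110, -167]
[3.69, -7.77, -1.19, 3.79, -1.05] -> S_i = Random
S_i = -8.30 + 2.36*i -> [-8.3, -5.94, -3.58, -1.22, 1.14]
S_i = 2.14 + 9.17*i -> [2.14, 11.31, 20.48, 29.65, 38.82]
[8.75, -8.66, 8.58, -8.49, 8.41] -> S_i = 8.75*(-0.99)^i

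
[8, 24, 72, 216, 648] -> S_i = 8*3^i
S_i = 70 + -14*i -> [70, 56, 42, 28, 14]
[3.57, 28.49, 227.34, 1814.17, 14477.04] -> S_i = 3.57*7.98^i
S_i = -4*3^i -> [-4, -12, -36, -108, -324]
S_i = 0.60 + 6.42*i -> [0.6, 7.02, 13.44, 19.86, 26.28]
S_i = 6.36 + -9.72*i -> [6.36, -3.36, -13.08, -22.8, -32.52]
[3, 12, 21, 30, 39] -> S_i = 3 + 9*i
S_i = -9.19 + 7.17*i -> [-9.19, -2.02, 5.15, 12.32, 19.49]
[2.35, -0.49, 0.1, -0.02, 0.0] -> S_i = 2.35*(-0.21)^i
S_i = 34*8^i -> [34, 272, 2176, 17408, 139264]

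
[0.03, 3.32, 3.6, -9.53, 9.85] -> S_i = Random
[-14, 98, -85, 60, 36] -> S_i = Random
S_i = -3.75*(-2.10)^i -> [-3.75, 7.88, -16.54, 34.73, -72.93]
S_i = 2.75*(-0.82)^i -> [2.75, -2.26, 1.85, -1.52, 1.24]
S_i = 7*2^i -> [7, 14, 28, 56, 112]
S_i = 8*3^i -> [8, 24, 72, 216, 648]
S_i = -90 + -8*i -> [-90, -98, -106, -114, -122]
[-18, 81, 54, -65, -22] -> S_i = Random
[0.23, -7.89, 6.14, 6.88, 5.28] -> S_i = Random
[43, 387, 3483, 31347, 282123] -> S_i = 43*9^i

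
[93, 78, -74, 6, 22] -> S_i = Random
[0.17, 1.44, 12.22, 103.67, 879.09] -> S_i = 0.17*8.48^i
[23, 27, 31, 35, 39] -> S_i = 23 + 4*i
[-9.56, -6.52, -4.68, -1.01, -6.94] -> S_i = Random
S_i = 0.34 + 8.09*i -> [0.34, 8.43, 16.52, 24.61, 32.7]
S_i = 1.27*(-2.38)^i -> [1.27, -3.02, 7.19, -17.12, 40.75]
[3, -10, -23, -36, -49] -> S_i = 3 + -13*i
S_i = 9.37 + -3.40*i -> [9.37, 5.97, 2.57, -0.83, -4.23]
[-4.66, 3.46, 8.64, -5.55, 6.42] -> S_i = Random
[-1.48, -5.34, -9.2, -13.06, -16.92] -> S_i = -1.48 + -3.86*i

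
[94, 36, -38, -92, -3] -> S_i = Random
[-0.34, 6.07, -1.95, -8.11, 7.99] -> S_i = Random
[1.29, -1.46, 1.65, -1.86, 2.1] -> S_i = 1.29*(-1.13)^i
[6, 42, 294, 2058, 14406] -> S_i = 6*7^i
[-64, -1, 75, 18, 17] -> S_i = Random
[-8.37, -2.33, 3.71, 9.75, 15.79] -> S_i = -8.37 + 6.04*i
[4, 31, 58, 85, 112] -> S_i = 4 + 27*i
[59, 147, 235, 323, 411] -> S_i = 59 + 88*i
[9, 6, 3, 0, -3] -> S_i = 9 + -3*i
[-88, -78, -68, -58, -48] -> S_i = -88 + 10*i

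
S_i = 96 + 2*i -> [96, 98, 100, 102, 104]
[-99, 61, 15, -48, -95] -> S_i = Random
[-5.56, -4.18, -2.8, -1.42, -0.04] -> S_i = -5.56 + 1.38*i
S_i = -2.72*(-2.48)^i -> [-2.72, 6.75, -16.73, 41.49, -102.89]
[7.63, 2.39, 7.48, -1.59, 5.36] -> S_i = Random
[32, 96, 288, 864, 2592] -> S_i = 32*3^i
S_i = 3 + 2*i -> [3, 5, 7, 9, 11]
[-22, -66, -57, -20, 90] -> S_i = Random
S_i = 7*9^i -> [7, 63, 567, 5103, 45927]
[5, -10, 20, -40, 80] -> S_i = 5*-2^i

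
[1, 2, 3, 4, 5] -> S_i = 1 + 1*i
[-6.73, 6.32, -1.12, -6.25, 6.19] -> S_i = Random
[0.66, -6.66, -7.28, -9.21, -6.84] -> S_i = Random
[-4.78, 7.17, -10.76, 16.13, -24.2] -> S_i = -4.78*(-1.50)^i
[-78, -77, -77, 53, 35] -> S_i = Random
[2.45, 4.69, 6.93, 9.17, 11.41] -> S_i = 2.45 + 2.24*i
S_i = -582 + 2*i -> [-582, -580, -578, -576, -574]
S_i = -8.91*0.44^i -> [-8.91, -3.92, -1.72, -0.76, -0.33]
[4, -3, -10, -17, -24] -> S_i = 4 + -7*i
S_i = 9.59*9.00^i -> [9.59, 86.31, 776.79, 6991.11, 62919.99]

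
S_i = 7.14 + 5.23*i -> [7.14, 12.37, 17.6, 22.83, 28.06]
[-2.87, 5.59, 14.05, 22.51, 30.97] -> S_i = -2.87 + 8.46*i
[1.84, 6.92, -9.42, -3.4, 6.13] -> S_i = Random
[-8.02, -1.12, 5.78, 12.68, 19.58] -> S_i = -8.02 + 6.90*i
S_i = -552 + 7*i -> [-552, -545, -538, -531, -524]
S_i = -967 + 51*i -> [-967, -916, -865, -814, -763]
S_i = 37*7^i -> [37, 259, 1813, 12691, 88837]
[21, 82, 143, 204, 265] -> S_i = 21 + 61*i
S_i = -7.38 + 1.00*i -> [-7.38, -6.38, -5.38, -4.38, -3.38]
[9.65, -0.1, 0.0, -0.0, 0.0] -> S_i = 9.65*(-0.01)^i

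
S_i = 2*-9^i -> [2, -18, 162, -1458, 13122]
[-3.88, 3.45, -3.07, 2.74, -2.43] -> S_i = -3.88*(-0.89)^i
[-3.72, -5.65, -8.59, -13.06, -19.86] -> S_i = -3.72*1.52^i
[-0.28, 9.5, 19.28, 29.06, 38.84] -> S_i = -0.28 + 9.78*i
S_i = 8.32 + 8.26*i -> [8.32, 16.58, 24.84, 33.1, 41.36]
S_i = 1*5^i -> [1, 5, 25, 125, 625]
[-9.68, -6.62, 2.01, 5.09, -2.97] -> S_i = Random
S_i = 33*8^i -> [33, 264, 2112, 16896, 135168]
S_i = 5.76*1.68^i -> [5.76, 9.68, 16.26, 27.31, 45.88]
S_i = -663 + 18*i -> [-663, -645, -627, -609, -591]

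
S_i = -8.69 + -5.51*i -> [-8.69, -14.2, -19.71, -25.22, -30.73]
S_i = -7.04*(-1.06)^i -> [-7.04, 7.46, -7.91, 8.38, -8.89]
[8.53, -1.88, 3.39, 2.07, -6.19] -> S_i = Random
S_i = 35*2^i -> [35, 70, 140, 280, 560]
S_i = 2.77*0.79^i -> [2.77, 2.19, 1.73, 1.37, 1.08]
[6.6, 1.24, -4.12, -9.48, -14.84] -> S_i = 6.60 + -5.36*i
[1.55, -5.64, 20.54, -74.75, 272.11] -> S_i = 1.55*(-3.64)^i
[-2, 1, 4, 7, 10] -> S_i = -2 + 3*i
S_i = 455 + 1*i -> [455, 456, 457, 458, 459]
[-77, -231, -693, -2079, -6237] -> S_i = -77*3^i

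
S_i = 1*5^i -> [1, 5, 25, 125, 625]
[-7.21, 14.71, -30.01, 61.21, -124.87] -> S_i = -7.21*(-2.04)^i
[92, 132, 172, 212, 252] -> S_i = 92 + 40*i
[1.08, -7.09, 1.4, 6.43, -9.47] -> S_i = Random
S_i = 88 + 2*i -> [88, 90, 92, 94, 96]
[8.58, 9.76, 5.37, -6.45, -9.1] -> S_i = Random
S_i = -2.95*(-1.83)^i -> [-2.95, 5.4, -9.88, 18.08, -33.08]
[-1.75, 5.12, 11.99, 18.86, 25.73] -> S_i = -1.75 + 6.87*i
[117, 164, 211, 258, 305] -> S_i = 117 + 47*i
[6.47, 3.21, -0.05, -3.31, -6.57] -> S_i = 6.47 + -3.26*i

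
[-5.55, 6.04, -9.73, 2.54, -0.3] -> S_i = Random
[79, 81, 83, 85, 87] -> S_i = 79 + 2*i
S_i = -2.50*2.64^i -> [-2.5, -6.6, -17.42, -46.0, -121.44]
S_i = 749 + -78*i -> [749, 671, 593, 515, 437]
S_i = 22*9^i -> [22, 198, 1782, 16038, 144342]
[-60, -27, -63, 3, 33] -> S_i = Random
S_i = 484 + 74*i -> [484, 558, 632, 706, 780]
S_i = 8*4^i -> [8, 32, 128, 512, 2048]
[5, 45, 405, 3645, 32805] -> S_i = 5*9^i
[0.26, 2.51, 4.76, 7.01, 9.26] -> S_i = 0.26 + 2.25*i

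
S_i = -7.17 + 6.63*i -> [-7.17, -0.54, 6.09, 12.72, 19.35]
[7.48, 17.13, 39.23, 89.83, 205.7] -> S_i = 7.48*2.29^i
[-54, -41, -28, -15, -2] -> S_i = -54 + 13*i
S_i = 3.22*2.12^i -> [3.22, 6.83, 14.47, 30.68, 65.04]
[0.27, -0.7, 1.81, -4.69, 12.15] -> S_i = 0.27*(-2.59)^i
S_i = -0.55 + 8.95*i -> [-0.55, 8.4, 17.35, 26.3, 35.25]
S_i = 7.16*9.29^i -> [7.16, 66.52, 617.94, 5740.64, 53330.53]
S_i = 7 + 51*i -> [7, 58, 109, 160, 211]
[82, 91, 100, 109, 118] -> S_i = 82 + 9*i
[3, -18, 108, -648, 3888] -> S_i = 3*-6^i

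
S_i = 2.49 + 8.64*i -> [2.49, 11.13, 19.77, 28.41, 37.05]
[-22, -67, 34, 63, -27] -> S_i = Random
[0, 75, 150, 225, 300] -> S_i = 0 + 75*i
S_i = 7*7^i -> [7, 49, 343, 2401, 16807]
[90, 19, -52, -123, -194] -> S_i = 90 + -71*i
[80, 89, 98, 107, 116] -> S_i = 80 + 9*i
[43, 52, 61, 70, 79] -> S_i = 43 + 9*i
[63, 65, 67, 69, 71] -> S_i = 63 + 2*i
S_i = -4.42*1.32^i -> [-4.42, -5.83, -7.7, -10.17, -13.42]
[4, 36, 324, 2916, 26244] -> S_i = 4*9^i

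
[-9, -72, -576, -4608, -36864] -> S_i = -9*8^i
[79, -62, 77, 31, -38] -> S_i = Random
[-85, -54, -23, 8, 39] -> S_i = -85 + 31*i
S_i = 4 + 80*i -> [4, 84, 164, 244, 324]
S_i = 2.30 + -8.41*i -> [2.3, -6.11, -14.52, -22.93, -31.34]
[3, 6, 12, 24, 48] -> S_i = 3*2^i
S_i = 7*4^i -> [7, 28, 112, 448, 1792]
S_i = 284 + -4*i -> [284, 280, 276, 272, 268]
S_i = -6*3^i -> [-6, -18, -54, -162, -486]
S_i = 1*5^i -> [1, 5, 25, 125, 625]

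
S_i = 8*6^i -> [8, 48, 288, 1728, 10368]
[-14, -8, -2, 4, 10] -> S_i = -14 + 6*i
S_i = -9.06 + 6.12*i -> [-9.06, -2.94, 3.18, 9.3, 15.42]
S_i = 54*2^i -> [54, 108, 216, 432, 864]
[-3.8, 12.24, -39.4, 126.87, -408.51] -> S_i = -3.80*(-3.22)^i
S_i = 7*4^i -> [7, 28, 112, 448, 1792]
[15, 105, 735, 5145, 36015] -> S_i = 15*7^i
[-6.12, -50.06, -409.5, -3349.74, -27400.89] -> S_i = -6.12*8.18^i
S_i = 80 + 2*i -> [80, 82, 84, 86, 88]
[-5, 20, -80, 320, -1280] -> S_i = -5*-4^i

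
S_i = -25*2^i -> [-25, -50, -100, -200, -400]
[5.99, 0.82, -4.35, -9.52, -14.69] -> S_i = 5.99 + -5.17*i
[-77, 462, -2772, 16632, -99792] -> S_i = -77*-6^i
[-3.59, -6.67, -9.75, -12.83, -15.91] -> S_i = -3.59 + -3.08*i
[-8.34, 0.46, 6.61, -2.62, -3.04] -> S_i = Random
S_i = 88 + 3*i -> [88, 91, 94, 97, 100]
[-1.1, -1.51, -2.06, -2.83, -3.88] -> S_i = -1.10*1.37^i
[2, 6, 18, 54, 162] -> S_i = 2*3^i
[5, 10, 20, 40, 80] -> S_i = 5*2^i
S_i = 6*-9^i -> [6, -54, 486, -4374, 39366]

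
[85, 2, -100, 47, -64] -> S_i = Random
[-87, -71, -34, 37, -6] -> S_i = Random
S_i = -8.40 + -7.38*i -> [-8.4, -15.78, -23.16, -30.54, -37.92]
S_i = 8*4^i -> [8, 32, 128, 512, 2048]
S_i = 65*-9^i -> [65, -585, 5265, -47385, 426465]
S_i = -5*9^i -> [-5, -45, -405, -3645, -32805]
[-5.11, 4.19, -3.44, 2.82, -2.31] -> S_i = -5.11*(-0.82)^i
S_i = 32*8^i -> [32, 256, 2048, 16384, 131072]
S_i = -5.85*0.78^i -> [-5.85, -4.56, -3.56, -2.78, -2.17]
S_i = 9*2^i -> [9, 18, 36, 72, 144]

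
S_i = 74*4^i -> [74, 296, 1184, 4736, 18944]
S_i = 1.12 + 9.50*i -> [1.12, 10.62, 20.12, 29.62, 39.12]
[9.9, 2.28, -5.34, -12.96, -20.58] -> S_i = 9.90 + -7.62*i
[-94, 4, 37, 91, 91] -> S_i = Random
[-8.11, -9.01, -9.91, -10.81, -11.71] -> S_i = -8.11 + -0.90*i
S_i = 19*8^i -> [19, 152, 1216, 9728, 77824]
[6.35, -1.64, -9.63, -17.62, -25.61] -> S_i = 6.35 + -7.99*i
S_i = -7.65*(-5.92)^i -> [-7.65, 45.29, -268.1, 1587.18, -9396.11]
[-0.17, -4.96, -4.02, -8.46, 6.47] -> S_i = Random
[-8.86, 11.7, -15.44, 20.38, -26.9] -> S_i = -8.86*(-1.32)^i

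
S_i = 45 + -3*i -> [45, 42, 39, 36, 33]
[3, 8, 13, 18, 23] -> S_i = 3 + 5*i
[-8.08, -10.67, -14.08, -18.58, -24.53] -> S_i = -8.08*1.32^i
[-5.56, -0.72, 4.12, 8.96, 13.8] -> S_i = -5.56 + 4.84*i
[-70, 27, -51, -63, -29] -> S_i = Random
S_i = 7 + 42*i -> [7, 49, 91, 133, 175]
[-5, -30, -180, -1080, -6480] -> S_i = -5*6^i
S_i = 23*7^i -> [23, 161, 1127, 7889, 55223]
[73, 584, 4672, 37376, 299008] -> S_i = 73*8^i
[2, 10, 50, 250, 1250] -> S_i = 2*5^i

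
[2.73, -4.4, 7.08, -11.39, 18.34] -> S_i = 2.73*(-1.61)^i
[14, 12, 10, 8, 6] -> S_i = 14 + -2*i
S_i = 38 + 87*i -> [38, 125, 212, 299, 386]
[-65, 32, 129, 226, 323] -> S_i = -65 + 97*i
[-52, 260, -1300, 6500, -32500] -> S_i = -52*-5^i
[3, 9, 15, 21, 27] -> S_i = 3 + 6*i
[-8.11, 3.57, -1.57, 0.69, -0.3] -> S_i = -8.11*(-0.44)^i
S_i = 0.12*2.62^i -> [0.12, 0.31, 0.82, 2.16, 5.65]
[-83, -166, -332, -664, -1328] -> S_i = -83*2^i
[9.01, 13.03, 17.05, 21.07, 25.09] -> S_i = 9.01 + 4.02*i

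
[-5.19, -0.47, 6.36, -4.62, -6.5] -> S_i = Random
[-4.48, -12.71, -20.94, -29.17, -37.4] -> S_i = -4.48 + -8.23*i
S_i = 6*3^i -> [6, 18, 54, 162, 486]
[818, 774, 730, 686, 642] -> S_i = 818 + -44*i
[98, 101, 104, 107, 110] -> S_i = 98 + 3*i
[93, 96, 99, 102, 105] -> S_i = 93 + 3*i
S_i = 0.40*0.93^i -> [0.4, 0.37, 0.35, 0.32, 0.3]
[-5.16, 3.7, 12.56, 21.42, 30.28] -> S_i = -5.16 + 8.86*i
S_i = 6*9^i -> [6, 54, 486, 4374, 39366]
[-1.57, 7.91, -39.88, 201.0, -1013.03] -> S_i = -1.57*(-5.04)^i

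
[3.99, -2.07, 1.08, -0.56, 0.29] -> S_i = 3.99*(-0.52)^i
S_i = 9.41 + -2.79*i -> [9.41, 6.62, 3.83, 1.04, -1.75]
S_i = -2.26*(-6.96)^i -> [-2.26, 15.73, -109.48, 761.97, -5303.29]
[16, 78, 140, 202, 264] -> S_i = 16 + 62*i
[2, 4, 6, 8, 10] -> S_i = 2 + 2*i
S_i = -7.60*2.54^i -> [-7.6, -19.3, -49.03, -124.54, -316.34]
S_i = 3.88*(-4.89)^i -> [3.88, -18.97, 92.78, -453.69, 2218.54]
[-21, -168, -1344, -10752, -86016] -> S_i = -21*8^i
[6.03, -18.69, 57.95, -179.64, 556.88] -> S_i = 6.03*(-3.10)^i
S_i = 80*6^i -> [80, 480, 2880, 17280, 103680]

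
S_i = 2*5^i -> [2, 10, 50, 250, 1250]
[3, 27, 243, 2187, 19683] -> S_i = 3*9^i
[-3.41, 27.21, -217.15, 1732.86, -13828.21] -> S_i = -3.41*(-7.98)^i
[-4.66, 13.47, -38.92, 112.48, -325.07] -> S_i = -4.66*(-2.89)^i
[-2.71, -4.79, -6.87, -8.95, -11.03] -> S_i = -2.71 + -2.08*i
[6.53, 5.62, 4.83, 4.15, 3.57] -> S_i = 6.53*0.86^i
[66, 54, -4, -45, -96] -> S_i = Random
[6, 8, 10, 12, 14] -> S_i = 6 + 2*i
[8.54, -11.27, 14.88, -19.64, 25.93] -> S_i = 8.54*(-1.32)^i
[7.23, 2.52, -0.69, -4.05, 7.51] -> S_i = Random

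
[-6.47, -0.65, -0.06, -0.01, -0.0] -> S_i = -6.47*0.10^i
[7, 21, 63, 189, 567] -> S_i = 7*3^i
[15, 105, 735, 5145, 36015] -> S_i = 15*7^i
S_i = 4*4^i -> [4, 16, 64, 256, 1024]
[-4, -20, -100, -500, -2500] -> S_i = -4*5^i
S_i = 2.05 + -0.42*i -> [2.05, 1.63, 1.21, 0.79, 0.37]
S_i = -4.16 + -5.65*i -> [-4.16, -9.81, -15.46, -21.11, -26.76]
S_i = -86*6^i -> [-86, -516, -3096, -18576, -111456]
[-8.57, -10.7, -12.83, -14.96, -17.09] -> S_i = -8.57 + -2.13*i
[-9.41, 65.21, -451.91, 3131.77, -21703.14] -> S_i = -9.41*(-6.93)^i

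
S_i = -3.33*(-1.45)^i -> [-3.33, 4.83, -7.0, 10.15, -14.72]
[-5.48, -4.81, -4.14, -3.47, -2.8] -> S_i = -5.48 + 0.67*i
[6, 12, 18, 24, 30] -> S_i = 6 + 6*i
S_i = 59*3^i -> [59, 177, 531, 1593, 4779]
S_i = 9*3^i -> [9, 27, 81, 243, 729]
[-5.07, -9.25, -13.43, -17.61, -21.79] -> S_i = -5.07 + -4.18*i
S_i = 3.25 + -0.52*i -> [3.25, 2.73, 2.21, 1.69, 1.17]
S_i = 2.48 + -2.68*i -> [2.48, -0.2, -2.88, -5.56, -8.24]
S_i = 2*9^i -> [2, 18, 162, 1458, 13122]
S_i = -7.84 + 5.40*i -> [-7.84, -2.44, 2.96, 8.36, 13.76]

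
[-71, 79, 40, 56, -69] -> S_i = Random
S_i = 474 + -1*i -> [474, 473, 472, 471, 470]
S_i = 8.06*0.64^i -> [8.06, 5.16, 3.3, 2.11, 1.35]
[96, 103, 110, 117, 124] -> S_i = 96 + 7*i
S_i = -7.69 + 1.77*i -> [-7.69, -5.92, -4.15, -2.38, -0.61]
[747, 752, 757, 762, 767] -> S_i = 747 + 5*i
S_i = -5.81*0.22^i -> [-5.81, -1.28, -0.28, -0.06, -0.01]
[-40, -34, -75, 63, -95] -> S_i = Random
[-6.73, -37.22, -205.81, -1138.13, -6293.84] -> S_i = -6.73*5.53^i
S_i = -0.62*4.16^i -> [-0.62, -2.58, -10.73, -44.63, -185.68]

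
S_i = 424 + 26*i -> [424, 450, 476, 502, 528]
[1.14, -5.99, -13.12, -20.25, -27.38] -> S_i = 1.14 + -7.13*i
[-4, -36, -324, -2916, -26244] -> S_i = -4*9^i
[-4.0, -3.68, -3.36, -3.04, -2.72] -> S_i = -4.00 + 0.32*i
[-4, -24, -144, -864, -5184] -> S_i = -4*6^i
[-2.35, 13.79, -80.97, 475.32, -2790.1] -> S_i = -2.35*(-5.87)^i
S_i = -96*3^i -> [-96, -288, -864, -2592, -7776]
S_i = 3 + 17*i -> [3, 20, 37, 54, 71]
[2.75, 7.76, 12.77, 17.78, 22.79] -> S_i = 2.75 + 5.01*i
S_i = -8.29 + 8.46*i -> [-8.29, 0.17, 8.63, 17.09, 25.55]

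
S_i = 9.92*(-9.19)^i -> [9.92, -91.16, 837.8, -7699.42, 70757.7]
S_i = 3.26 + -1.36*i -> [3.26, 1.9, 0.54, -0.82, -2.18]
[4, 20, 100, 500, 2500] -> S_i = 4*5^i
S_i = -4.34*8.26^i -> [-4.34, -35.85, -296.11, -2445.85, -20202.72]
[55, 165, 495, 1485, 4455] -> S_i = 55*3^i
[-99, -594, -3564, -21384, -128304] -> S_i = -99*6^i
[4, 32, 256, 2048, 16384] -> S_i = 4*8^i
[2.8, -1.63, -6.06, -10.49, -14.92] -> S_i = 2.80 + -4.43*i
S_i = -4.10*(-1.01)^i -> [-4.1, 4.14, -4.18, 4.22, -4.27]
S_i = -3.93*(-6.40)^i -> [-3.93, 25.15, -160.97, 1030.23, -6593.45]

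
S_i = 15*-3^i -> [15, -45, 135, -405, 1215]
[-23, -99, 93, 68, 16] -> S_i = Random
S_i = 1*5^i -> [1, 5, 25, 125, 625]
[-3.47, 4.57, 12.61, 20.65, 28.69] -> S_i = -3.47 + 8.04*i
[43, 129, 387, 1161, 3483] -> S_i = 43*3^i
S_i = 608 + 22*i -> [608, 630, 652, 674, 696]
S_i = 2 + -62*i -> [2, -60, -122, -184, -246]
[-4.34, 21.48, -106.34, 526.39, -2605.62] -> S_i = -4.34*(-4.95)^i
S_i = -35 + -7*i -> [-35, -42, -49, -56, -63]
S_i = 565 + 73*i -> [565, 638, 711, 784, 857]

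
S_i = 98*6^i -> [98, 588, 3528, 21168, 127008]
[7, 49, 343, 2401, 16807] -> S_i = 7*7^i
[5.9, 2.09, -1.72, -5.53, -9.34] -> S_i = 5.90 + -3.81*i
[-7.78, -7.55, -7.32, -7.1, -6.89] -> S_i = -7.78*0.97^i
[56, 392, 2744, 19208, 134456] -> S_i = 56*7^i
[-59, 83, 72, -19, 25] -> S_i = Random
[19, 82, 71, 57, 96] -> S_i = Random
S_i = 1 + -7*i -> [1, -6, -13, -20, -27]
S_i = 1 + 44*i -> [1, 45, 89, 133, 177]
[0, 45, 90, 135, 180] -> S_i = 0 + 45*i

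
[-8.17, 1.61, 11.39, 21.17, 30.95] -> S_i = -8.17 + 9.78*i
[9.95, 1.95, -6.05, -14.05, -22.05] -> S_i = 9.95 + -8.00*i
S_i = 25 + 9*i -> [25, 34, 43, 52, 61]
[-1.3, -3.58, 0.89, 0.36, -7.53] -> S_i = Random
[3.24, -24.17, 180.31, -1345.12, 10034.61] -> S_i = 3.24*(-7.46)^i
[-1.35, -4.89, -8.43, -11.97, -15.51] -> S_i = -1.35 + -3.54*i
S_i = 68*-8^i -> [68, -544, 4352, -34816, 278528]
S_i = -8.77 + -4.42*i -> [-8.77, -13.19, -17.61, -22.03, -26.45]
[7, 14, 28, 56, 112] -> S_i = 7*2^i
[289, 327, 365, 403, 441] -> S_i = 289 + 38*i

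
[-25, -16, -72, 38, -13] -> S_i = Random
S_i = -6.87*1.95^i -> [-6.87, -13.4, -26.12, -50.94, -99.33]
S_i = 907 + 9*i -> [907, 916, 925, 934, 943]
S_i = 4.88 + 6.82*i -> [4.88, 11.7, 18.52, 25.34, 32.16]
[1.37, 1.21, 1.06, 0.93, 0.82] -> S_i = 1.37*0.88^i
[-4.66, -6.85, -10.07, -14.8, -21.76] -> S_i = -4.66*1.47^i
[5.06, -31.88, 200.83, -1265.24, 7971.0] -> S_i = 5.06*(-6.30)^i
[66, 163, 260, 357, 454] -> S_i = 66 + 97*i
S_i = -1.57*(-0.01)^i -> [-1.57, 0.02, -0.0, 0.0, -0.0]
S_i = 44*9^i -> [44, 396, 3564, 32076, 288684]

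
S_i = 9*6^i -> [9, 54, 324, 1944, 11664]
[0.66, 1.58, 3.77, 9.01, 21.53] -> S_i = 0.66*2.39^i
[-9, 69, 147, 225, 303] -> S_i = -9 + 78*i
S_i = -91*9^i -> [-91, -819, -7371, -66339, -597051]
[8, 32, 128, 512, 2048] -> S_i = 8*4^i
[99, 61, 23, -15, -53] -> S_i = 99 + -38*i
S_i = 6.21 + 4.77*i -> [6.21, 10.98, 15.75, 20.52, 25.29]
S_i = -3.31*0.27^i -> [-3.31, -0.89, -0.24, -0.07, -0.02]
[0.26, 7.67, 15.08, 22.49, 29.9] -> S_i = 0.26 + 7.41*i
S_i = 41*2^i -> [41, 82, 164, 328, 656]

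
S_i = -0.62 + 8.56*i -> [-0.62, 7.94, 16.5, 25.06, 33.62]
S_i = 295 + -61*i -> [295, 234, 173, 112, 51]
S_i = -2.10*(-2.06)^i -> [-2.1, 4.33, -8.91, 18.36, -37.82]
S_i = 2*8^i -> [2, 16, 128, 1024, 8192]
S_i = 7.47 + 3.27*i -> [7.47, 10.74, 14.01, 17.28, 20.55]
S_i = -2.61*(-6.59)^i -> [-2.61, 17.2, -113.35, 746.96, -4922.46]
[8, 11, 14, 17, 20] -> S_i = 8 + 3*i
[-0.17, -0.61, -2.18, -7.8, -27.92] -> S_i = -0.17*3.58^i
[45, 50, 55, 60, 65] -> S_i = 45 + 5*i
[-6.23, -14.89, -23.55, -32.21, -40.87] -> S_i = -6.23 + -8.66*i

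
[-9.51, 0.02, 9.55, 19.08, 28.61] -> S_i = -9.51 + 9.53*i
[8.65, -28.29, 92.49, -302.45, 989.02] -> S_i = 8.65*(-3.27)^i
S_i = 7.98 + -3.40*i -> [7.98, 4.58, 1.18, -2.22, -5.62]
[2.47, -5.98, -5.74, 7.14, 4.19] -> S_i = Random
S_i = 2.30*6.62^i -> [2.3, 15.23, 100.8, 667.27, 4417.33]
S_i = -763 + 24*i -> [-763, -739, -715, -691, -667]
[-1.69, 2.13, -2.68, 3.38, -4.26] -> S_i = -1.69*(-1.26)^i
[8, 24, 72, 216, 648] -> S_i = 8*3^i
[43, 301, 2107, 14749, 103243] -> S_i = 43*7^i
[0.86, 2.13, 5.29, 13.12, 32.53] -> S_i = 0.86*2.48^i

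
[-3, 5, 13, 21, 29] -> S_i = -3 + 8*i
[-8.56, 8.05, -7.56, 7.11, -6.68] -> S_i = -8.56*(-0.94)^i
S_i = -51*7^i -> [-51, -357, -2499, -17493, -122451]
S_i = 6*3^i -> [6, 18, 54, 162, 486]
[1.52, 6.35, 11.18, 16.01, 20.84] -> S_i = 1.52 + 4.83*i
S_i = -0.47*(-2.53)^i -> [-0.47, 1.19, -3.01, 7.61, -19.26]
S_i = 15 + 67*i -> [15, 82, 149, 216, 283]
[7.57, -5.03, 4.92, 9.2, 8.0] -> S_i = Random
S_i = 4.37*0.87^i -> [4.37, 3.8, 3.31, 2.88, 2.5]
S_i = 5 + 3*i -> [5, 8, 11, 14, 17]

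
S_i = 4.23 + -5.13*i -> [4.23, -0.9, -6.03, -11.16, -16.29]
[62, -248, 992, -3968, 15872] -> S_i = 62*-4^i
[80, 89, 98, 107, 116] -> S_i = 80 + 9*i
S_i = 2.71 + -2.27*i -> [2.71, 0.44, -1.83, -4.1, -6.37]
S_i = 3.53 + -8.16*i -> [3.53, -4.63, -12.79, -20.95, -29.11]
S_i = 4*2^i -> [4, 8, 16, 32, 64]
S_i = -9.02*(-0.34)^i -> [-9.02, 3.07, -1.04, 0.35, -0.12]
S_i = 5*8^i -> [5, 40, 320, 2560, 20480]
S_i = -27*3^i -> [-27, -81, -243, -729, -2187]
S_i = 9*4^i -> [9, 36, 144, 576, 2304]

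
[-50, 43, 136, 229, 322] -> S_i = -50 + 93*i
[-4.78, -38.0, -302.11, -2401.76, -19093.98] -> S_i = -4.78*7.95^i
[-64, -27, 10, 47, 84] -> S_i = -64 + 37*i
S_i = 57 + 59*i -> [57, 116, 175, 234, 293]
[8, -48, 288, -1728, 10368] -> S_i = 8*-6^i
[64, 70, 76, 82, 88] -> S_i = 64 + 6*i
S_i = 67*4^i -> [67, 268, 1072, 4288, 17152]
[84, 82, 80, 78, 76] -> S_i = 84 + -2*i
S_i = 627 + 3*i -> [627, 630, 633, 636, 639]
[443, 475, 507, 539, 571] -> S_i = 443 + 32*i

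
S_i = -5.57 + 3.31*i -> [-5.57, -2.26, 1.05, 4.36, 7.67]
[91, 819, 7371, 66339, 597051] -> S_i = 91*9^i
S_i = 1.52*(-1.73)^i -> [1.52, -2.63, 4.55, -7.87, 13.62]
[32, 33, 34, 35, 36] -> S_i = 32 + 1*i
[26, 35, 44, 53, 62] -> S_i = 26 + 9*i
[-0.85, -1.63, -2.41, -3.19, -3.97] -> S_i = -0.85 + -0.78*i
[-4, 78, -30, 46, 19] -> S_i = Random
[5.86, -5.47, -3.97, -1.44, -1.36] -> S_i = Random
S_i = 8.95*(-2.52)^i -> [8.95, -22.55, 56.84, -143.23, 360.93]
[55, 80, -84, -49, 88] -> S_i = Random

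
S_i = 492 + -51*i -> [492, 441, 390, 339, 288]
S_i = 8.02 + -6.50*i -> [8.02, 1.52, -4.98, -11.48, -17.98]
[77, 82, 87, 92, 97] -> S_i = 77 + 5*i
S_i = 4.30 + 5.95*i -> [4.3, 10.25, 16.2, 22.15, 28.1]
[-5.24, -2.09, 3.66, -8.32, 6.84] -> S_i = Random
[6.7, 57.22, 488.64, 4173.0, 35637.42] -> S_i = 6.70*8.54^i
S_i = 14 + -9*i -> [14, 5, -4, -13, -22]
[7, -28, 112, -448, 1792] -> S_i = 7*-4^i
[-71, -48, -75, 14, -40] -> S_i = Random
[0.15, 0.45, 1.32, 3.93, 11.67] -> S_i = 0.15*2.97^i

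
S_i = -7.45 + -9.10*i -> [-7.45, -16.55, -25.65, -34.75, -43.85]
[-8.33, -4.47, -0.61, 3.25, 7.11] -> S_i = -8.33 + 3.86*i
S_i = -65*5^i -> [-65, -325, -1625, -8125, -40625]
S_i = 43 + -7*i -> [43, 36, 29, 22, 15]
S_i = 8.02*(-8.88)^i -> [8.02, -71.22, 632.41, -5615.82, 49868.49]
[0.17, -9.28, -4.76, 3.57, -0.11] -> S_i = Random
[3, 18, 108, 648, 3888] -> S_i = 3*6^i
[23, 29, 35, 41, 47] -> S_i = 23 + 6*i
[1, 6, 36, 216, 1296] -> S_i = 1*6^i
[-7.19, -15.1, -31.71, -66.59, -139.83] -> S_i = -7.19*2.10^i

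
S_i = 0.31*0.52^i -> [0.31, 0.16, 0.08, 0.04, 0.02]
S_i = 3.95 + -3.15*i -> [3.95, 0.8, -2.35, -5.5, -8.65]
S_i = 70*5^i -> [70, 350, 1750, 8750, 43750]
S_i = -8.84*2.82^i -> [-8.84, -24.93, -70.3, -198.24, -559.05]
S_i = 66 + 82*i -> [66, 148, 230, 312, 394]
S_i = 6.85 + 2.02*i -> [6.85, 8.87, 10.89, 12.91, 14.93]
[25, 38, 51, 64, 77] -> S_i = 25 + 13*i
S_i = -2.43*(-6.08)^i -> [-2.43, 14.77, -89.83, 546.16, -3320.63]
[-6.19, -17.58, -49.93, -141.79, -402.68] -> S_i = -6.19*2.84^i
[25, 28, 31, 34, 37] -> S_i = 25 + 3*i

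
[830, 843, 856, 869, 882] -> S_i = 830 + 13*i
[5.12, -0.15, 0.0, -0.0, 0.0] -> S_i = 5.12*(-0.03)^i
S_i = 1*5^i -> [1, 5, 25, 125, 625]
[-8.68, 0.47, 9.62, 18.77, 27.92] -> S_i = -8.68 + 9.15*i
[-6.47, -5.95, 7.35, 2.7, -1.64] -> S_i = Random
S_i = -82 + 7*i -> [-82, -75, -68, -61, -54]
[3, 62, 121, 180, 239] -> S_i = 3 + 59*i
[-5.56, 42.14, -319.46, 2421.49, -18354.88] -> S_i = -5.56*(-7.58)^i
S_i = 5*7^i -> [5, 35, 245, 1715, 12005]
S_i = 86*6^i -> [86, 516, 3096, 18576, 111456]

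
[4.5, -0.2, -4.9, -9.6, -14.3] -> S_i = 4.50 + -4.70*i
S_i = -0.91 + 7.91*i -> [-0.91, 7.0, 14.91, 22.82, 30.73]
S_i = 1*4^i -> [1, 4, 16, 64, 256]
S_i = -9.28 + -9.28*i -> [-9.28, -18.56, -27.84, -37.12, -46.4]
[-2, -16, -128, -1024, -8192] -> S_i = -2*8^i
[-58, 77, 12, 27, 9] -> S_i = Random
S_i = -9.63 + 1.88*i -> [-9.63, -7.75, -5.87, -3.99, -2.11]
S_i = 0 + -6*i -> [0, -6, -12, -18, -24]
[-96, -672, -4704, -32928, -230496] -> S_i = -96*7^i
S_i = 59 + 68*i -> [59, 127, 195, 263, 331]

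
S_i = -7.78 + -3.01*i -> [-7.78, -10.79, -13.8, -16.81, -19.82]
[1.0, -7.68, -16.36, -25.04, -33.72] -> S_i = 1.00 + -8.68*i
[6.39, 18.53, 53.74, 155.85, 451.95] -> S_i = 6.39*2.90^i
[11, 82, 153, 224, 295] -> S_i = 11 + 71*i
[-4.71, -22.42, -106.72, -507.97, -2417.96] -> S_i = -4.71*4.76^i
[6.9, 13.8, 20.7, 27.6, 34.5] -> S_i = 6.90 + 6.90*i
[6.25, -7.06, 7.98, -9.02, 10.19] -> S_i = 6.25*(-1.13)^i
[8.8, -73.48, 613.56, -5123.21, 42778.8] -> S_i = 8.80*(-8.35)^i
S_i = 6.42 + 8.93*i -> [6.42, 15.35, 24.28, 33.21, 42.14]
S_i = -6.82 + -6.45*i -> [-6.82, -13.27, -19.72, -26.17, -32.62]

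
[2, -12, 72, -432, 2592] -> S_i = 2*-6^i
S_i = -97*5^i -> [-97, -485, -2425, -12125, -60625]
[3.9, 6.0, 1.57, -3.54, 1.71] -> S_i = Random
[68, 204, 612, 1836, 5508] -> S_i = 68*3^i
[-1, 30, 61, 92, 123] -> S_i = -1 + 31*i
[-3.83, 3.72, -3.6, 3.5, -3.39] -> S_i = -3.83*(-0.97)^i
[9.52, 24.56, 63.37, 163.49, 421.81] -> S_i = 9.52*2.58^i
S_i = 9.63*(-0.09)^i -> [9.63, -0.87, 0.08, -0.01, 0.0]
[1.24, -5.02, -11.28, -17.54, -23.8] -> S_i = 1.24 + -6.26*i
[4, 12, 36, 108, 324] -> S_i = 4*3^i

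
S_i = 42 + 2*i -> [42, 44, 46, 48, 50]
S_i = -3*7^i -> [-3, -21, -147, -1029, -7203]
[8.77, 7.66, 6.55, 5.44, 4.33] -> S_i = 8.77 + -1.11*i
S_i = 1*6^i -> [1, 6, 36, 216, 1296]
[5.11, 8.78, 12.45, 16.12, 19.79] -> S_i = 5.11 + 3.67*i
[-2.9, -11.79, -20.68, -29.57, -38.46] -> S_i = -2.90 + -8.89*i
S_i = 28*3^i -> [28, 84, 252, 756, 2268]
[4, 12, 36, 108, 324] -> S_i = 4*3^i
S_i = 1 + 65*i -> [1, 66, 131, 196, 261]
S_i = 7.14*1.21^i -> [7.14, 8.64, 10.45, 12.65, 15.31]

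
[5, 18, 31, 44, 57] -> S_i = 5 + 13*i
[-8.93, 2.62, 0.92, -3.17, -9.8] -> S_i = Random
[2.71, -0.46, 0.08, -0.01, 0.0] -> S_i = 2.71*(-0.17)^i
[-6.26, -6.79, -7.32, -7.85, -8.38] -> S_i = -6.26 + -0.53*i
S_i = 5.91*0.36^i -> [5.91, 2.13, 0.77, 0.28, 0.1]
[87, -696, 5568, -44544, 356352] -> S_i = 87*-8^i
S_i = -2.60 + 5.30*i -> [-2.6, 2.7, 8.0, 13.3, 18.6]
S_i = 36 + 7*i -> [36, 43, 50, 57, 64]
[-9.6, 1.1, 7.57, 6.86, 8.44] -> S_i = Random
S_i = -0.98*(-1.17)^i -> [-0.98, 1.15, -1.34, 1.57, -1.84]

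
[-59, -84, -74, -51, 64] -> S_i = Random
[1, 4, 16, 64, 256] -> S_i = 1*4^i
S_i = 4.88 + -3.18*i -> [4.88, 1.7, -1.48, -4.66, -7.84]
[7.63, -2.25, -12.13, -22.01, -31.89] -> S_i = 7.63 + -9.88*i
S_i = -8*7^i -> [-8, -56, -392, -2744, -19208]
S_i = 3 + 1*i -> [3, 4, 5, 6, 7]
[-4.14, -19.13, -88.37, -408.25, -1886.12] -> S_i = -4.14*4.62^i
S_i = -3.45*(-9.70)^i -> [-3.45, 33.46, -324.61, 3148.72, -30542.6]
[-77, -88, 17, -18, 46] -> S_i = Random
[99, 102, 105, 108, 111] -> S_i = 99 + 3*i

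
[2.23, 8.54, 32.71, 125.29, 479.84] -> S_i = 2.23*3.83^i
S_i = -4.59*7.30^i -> [-4.59, -33.51, -244.6, -1785.59, -13034.79]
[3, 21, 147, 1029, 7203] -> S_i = 3*7^i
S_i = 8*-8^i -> [8, -64, 512, -4096, 32768]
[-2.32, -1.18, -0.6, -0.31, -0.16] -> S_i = -2.32*0.51^i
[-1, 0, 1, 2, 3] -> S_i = -1 + 1*i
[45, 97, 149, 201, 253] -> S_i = 45 + 52*i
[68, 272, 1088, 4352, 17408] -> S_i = 68*4^i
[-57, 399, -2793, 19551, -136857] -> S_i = -57*-7^i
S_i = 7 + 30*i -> [7, 37, 67, 97, 127]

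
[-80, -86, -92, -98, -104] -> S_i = -80 + -6*i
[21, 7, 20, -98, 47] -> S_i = Random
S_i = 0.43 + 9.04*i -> [0.43, 9.47, 18.51, 27.55, 36.59]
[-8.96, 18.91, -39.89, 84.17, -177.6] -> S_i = -8.96*(-2.11)^i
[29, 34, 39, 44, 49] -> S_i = 29 + 5*i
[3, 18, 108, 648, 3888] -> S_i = 3*6^i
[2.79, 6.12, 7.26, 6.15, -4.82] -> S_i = Random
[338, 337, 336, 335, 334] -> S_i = 338 + -1*i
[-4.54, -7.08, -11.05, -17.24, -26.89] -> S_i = -4.54*1.56^i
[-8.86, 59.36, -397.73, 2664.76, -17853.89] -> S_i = -8.86*(-6.70)^i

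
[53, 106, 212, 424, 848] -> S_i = 53*2^i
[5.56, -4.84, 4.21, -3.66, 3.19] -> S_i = 5.56*(-0.87)^i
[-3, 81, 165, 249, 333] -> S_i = -3 + 84*i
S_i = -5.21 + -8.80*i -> [-5.21, -14.01, -22.81, -31.61, -40.41]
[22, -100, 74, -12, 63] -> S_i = Random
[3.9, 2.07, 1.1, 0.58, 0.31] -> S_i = 3.90*0.53^i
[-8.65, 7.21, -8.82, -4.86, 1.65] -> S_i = Random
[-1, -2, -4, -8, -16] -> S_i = -1*2^i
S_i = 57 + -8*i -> [57, 49, 41, 33, 25]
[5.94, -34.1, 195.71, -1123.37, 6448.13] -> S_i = 5.94*(-5.74)^i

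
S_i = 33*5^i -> [33, 165, 825, 4125, 20625]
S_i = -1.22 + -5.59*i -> [-1.22, -6.81, -12.4, -17.99, -23.58]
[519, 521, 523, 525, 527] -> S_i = 519 + 2*i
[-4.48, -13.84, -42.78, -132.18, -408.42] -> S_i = -4.48*3.09^i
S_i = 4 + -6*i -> [4, -2, -8, -14, -20]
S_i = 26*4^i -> [26, 104, 416, 1664, 6656]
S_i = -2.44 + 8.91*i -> [-2.44, 6.47, 15.38, 24.29, 33.2]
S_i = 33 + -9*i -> [33, 24, 15, 6, -3]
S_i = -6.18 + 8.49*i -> [-6.18, 2.31, 10.8, 19.29, 27.78]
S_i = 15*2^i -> [15, 30, 60, 120, 240]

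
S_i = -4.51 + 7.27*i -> [-4.51, 2.76, 10.03, 17.3, 24.57]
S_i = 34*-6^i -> [34, -204, 1224, -7344, 44064]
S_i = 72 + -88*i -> [72, -16, -104, -192, -280]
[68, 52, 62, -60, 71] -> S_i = Random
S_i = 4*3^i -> [4, 12, 36, 108, 324]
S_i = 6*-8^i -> [6, -48, 384, -3072, 24576]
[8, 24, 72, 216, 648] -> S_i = 8*3^i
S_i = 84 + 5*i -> [84, 89, 94, 99, 104]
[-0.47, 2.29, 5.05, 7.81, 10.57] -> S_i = -0.47 + 2.76*i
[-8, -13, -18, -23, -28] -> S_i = -8 + -5*i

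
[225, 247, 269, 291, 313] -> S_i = 225 + 22*i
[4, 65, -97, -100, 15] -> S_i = Random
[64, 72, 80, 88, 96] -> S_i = 64 + 8*i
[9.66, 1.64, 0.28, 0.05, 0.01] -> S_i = 9.66*0.17^i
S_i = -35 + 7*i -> [-35, -28, -21, -14, -7]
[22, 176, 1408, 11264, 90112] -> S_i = 22*8^i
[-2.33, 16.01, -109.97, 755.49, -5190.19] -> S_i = -2.33*(-6.87)^i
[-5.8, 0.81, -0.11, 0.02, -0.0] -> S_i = -5.80*(-0.14)^i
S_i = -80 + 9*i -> [-80, -71, -62, -53, -44]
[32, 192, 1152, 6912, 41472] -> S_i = 32*6^i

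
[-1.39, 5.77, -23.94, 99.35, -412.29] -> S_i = -1.39*(-4.15)^i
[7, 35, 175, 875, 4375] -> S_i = 7*5^i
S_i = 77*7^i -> [77, 539, 3773, 26411, 184877]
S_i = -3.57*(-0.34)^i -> [-3.57, 1.21, -0.41, 0.14, -0.05]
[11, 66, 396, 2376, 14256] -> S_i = 11*6^i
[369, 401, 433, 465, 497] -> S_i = 369 + 32*i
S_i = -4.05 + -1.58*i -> [-4.05, -5.63, -7.21, -8.79, -10.37]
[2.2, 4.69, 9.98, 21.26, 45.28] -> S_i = 2.20*2.13^i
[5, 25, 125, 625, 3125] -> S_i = 5*5^i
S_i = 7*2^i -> [7, 14, 28, 56, 112]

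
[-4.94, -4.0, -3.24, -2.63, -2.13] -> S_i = -4.94*0.81^i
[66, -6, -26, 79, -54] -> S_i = Random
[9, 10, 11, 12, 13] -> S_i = 9 + 1*i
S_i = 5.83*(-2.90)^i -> [5.83, -16.91, 49.03, -142.19, 412.34]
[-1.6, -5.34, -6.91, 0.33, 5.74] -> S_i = Random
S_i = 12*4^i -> [12, 48, 192, 768, 3072]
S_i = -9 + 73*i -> [-9, 64, 137, 210, 283]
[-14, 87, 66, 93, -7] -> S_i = Random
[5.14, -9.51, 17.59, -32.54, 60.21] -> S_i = 5.14*(-1.85)^i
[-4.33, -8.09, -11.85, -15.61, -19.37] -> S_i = -4.33 + -3.76*i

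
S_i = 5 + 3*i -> [5, 8, 11, 14, 17]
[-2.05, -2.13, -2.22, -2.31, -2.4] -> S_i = -2.05*1.04^i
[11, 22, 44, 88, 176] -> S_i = 11*2^i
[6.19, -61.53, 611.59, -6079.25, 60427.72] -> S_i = 6.19*(-9.94)^i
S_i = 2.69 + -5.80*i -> [2.69, -3.11, -8.91, -14.71, -20.51]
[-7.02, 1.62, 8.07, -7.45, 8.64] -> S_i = Random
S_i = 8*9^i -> [8, 72, 648, 5832, 52488]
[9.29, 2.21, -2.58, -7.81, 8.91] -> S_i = Random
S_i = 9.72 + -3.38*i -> [9.72, 6.34, 2.96, -0.42, -3.8]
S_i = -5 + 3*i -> [-5, -2, 1, 4, 7]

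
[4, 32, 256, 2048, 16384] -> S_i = 4*8^i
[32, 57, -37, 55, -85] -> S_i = Random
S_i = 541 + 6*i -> [541, 547, 553, 559, 565]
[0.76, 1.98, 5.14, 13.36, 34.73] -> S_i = 0.76*2.60^i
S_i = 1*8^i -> [1, 8, 64, 512, 4096]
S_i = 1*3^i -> [1, 3, 9, 27, 81]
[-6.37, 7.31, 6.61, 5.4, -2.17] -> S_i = Random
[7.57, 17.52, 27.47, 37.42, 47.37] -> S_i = 7.57 + 9.95*i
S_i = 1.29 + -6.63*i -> [1.29, -5.34, -11.97, -18.6, -25.23]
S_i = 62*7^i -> [62, 434, 3038, 21266, 148862]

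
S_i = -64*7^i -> [-64, -448, -3136, -21952, -153664]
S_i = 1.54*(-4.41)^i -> [1.54, -6.79, 29.95, -132.08, 582.47]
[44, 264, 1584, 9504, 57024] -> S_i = 44*6^i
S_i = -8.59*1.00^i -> [-8.59, -8.59, -8.59, -8.59, -8.59]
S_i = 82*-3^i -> [82, -246, 738, -2214, 6642]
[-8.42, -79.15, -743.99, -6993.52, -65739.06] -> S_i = -8.42*9.40^i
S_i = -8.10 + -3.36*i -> [-8.1, -11.46, -14.82, -18.18, -21.54]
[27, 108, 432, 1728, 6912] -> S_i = 27*4^i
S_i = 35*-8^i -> [35, -280, 2240, -17920, 143360]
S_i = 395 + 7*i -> [395, 402, 409, 416, 423]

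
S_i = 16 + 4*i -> [16, 20, 24, 28, 32]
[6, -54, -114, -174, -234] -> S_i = 6 + -60*i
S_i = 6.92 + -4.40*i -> [6.92, 2.52, -1.88, -6.28, -10.68]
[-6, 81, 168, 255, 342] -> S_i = -6 + 87*i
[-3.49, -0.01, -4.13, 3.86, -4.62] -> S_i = Random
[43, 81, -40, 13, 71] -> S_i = Random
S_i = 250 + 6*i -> [250, 256, 262, 268, 274]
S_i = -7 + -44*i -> [-7, -51, -95, -139, -183]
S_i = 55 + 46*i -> [55, 101, 147, 193, 239]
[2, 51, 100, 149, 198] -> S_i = 2 + 49*i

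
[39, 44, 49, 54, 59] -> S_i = 39 + 5*i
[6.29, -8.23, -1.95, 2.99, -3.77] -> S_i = Random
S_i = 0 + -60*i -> [0, -60, -120, -180, -240]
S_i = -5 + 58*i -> [-5, 53, 111, 169, 227]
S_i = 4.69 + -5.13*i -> [4.69, -0.44, -5.57, -10.7, -15.83]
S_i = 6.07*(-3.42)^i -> [6.07, -20.76, 71.0, -242.81, 830.41]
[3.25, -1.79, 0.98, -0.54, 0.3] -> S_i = 3.25*(-0.55)^i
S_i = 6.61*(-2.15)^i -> [6.61, -14.21, 30.55, -65.69, 141.24]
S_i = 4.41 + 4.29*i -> [4.41, 8.7, 12.99, 17.28, 21.57]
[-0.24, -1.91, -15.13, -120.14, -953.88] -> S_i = -0.24*7.94^i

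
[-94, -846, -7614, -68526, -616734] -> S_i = -94*9^i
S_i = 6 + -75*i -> [6, -69, -144, -219, -294]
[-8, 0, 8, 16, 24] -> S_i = -8 + 8*i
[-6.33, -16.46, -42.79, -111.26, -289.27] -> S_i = -6.33*2.60^i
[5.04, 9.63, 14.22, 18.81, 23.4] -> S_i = 5.04 + 4.59*i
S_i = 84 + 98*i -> [84, 182, 280, 378, 476]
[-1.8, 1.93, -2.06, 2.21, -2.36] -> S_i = -1.80*(-1.07)^i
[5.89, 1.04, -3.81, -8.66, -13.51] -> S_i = 5.89 + -4.85*i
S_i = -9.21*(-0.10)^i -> [-9.21, 0.92, -0.09, 0.01, -0.0]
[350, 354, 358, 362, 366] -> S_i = 350 + 4*i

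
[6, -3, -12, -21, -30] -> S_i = 6 + -9*i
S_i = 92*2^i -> [92, 184, 368, 736, 1472]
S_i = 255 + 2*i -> [255, 257, 259, 261, 263]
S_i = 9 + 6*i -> [9, 15, 21, 27, 33]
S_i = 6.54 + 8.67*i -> [6.54, 15.21, 23.88, 32.55, 41.22]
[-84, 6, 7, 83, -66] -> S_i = Random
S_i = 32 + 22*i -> [32, 54, 76, 98, 120]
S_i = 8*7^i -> [8, 56, 392, 2744, 19208]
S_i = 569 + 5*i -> [569, 574, 579, 584, 589]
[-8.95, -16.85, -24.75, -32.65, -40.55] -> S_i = -8.95 + -7.90*i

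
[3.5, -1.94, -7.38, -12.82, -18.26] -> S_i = 3.50 + -5.44*i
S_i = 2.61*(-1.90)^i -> [2.61, -4.96, 9.42, -17.9, 34.01]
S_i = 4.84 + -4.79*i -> [4.84, 0.05, -4.74, -9.53, -14.32]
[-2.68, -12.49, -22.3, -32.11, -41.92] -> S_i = -2.68 + -9.81*i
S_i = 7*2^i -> [7, 14, 28, 56, 112]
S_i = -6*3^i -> [-6, -18, -54, -162, -486]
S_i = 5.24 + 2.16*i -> [5.24, 7.4, 9.56, 11.72, 13.88]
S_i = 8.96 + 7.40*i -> [8.96, 16.36, 23.76, 31.16, 38.56]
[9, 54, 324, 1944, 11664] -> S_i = 9*6^i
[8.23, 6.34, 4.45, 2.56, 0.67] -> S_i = 8.23 + -1.89*i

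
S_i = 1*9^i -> [1, 9, 81, 729, 6561]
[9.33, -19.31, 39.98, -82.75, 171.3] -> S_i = 9.33*(-2.07)^i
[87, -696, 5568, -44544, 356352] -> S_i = 87*-8^i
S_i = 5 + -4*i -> [5, 1, -3, -7, -11]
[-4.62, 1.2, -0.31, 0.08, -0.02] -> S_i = -4.62*(-0.26)^i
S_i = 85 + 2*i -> [85, 87, 89, 91, 93]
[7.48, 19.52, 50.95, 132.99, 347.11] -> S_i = 7.48*2.61^i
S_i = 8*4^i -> [8, 32, 128, 512, 2048]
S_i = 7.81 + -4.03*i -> [7.81, 3.78, -0.25, -4.28, -8.31]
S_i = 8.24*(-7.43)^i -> [8.24, -61.22, 454.89, -3379.82, 25112.07]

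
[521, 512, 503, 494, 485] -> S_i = 521 + -9*i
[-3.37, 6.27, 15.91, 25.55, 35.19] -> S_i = -3.37 + 9.64*i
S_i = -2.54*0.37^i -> [-2.54, -0.94, -0.35, -0.13, -0.05]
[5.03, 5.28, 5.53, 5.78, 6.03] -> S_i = 5.03 + 0.25*i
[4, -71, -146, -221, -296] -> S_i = 4 + -75*i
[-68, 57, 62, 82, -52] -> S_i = Random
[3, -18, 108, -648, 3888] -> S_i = 3*-6^i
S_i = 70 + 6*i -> [70, 76, 82, 88, 94]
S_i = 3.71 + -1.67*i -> [3.71, 2.04, 0.37, -1.3, -2.97]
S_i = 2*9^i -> [2, 18, 162, 1458, 13122]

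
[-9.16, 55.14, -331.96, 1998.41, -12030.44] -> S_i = -9.16*(-6.02)^i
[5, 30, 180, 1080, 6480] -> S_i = 5*6^i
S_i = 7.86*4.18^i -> [7.86, 32.85, 137.33, 574.05, 2399.54]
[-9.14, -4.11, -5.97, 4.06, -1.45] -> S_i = Random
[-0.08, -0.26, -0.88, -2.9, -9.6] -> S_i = -0.08*3.31^i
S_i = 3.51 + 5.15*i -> [3.51, 8.66, 13.81, 18.96, 24.11]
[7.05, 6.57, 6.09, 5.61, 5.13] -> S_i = 7.05 + -0.48*i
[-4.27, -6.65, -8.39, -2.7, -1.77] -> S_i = Random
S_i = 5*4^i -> [5, 20, 80, 320, 1280]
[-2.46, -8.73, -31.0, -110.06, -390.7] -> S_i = -2.46*3.55^i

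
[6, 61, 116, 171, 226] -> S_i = 6 + 55*i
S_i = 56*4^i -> [56, 224, 896, 3584, 14336]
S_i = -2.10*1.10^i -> [-2.1, -2.31, -2.54, -2.8, -3.07]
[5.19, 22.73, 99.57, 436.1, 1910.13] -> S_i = 5.19*4.38^i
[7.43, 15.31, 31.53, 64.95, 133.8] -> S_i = 7.43*2.06^i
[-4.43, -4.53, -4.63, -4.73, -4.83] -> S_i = -4.43 + -0.10*i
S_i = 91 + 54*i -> [91, 145, 199, 253, 307]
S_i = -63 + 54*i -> [-63, -9, 45, 99, 153]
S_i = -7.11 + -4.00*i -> [-7.11, -11.11, -15.11, -19.11, -23.11]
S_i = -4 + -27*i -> [-4, -31, -58, -85, -112]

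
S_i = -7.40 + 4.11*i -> [-7.4, -3.29, 0.82, 4.93, 9.04]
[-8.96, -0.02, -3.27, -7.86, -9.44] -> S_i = Random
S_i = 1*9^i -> [1, 9, 81, 729, 6561]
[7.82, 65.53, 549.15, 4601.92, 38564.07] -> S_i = 7.82*8.38^i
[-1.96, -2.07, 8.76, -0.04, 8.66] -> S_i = Random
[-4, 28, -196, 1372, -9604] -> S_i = -4*-7^i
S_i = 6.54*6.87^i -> [6.54, 44.93, 308.67, 2120.55, 14568.16]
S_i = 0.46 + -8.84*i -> [0.46, -8.38, -17.22, -26.06, -34.9]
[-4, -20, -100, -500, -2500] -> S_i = -4*5^i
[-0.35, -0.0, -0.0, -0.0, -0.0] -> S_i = -0.35*0.01^i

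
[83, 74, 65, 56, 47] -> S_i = 83 + -9*i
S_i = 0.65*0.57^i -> [0.65, 0.37, 0.21, 0.12, 0.07]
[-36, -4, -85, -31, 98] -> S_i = Random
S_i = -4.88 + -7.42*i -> [-4.88, -12.3, -19.72, -27.14, -34.56]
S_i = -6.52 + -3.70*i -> [-6.52, -10.22, -13.92, -17.62, -21.32]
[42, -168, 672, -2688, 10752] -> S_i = 42*-4^i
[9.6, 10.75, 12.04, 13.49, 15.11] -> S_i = 9.60*1.12^i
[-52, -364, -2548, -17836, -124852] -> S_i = -52*7^i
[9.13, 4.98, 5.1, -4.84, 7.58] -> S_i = Random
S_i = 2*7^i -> [2, 14, 98, 686, 4802]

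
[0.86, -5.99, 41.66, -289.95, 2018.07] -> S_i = 0.86*(-6.96)^i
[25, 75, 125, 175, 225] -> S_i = 25 + 50*i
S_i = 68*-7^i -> [68, -476, 3332, -23324, 163268]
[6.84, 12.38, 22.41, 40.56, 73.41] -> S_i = 6.84*1.81^i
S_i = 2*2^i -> [2, 4, 8, 16, 32]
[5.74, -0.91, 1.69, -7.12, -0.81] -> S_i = Random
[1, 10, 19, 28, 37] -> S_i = 1 + 9*i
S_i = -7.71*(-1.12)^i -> [-7.71, 8.64, -9.67, 10.83, -12.13]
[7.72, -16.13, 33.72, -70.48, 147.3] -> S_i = 7.72*(-2.09)^i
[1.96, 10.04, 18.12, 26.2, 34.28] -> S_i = 1.96 + 8.08*i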